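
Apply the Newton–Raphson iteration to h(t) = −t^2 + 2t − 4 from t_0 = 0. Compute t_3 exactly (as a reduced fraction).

2

h'(t) = −2t + 2.
h(0) = −4, h'(0) = 2, so t_1 = 0 − (−4)/2 = 2.
h(2) = −4, h'(2) = −2, so t_2 = 2 − (−4)/(−2) = 0.
h(0) = −4, h'(0) = 2, so t_3 = 0 − (−4)/2 = 2.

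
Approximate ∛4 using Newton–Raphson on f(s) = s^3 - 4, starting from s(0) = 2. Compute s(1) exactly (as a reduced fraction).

5/3

f'(s) = 3s^2.
f(2) = 4, f'(2) = 12, so s(1) = 2 - 4/12 = 5/3.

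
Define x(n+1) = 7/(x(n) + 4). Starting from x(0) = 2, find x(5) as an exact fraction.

x(1) = 7/(2 + 4) = 7/6.
x(2) = 7/(7/6 + 4) = 42/31.
x(3) = 7/(42/31 + 4) = 217/166.
x(4) = 7/(217/166 + 4) = 1162/881.
x(5) = 7/(1162/881 + 4) = 6167/4686.

6167/4686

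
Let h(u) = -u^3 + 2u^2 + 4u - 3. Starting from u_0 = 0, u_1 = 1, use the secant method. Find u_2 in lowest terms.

3/5

h(0) = -3, h(1) = 2. u_2 = 1 - 2·(1 - 0)/(2 - (-3)) = 3/5.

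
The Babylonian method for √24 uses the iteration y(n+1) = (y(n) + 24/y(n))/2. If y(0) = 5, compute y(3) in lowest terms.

46099201/9409960

y(1) = (5 + 24/5)/2 = 49/10.
y(2) = (49/10 + 24/(49/10))/2 = 4801/980.
y(3) = (4801/980 + 24/(4801/980))/2 = 46099201/9409960.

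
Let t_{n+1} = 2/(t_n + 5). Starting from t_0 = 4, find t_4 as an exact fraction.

t_1 = 2/(4 + 5) = 2/9.
t_2 = 2/(2/9 + 5) = 18/47.
t_3 = 2/(18/47 + 5) = 94/253.
t_4 = 2/(94/253 + 5) = 506/1359.

506/1359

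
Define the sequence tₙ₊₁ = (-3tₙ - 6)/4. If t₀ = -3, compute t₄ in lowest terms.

-393/256

t₁ = (-3·(-3) - 6)/4 = 3/4.
t₂ = (-3·(3/4) - 6)/4 = -33/16.
t₃ = (-3·(-33/16) - 6)/4 = 3/64.
t₄ = (-3·(3/64) - 6)/4 = -393/256.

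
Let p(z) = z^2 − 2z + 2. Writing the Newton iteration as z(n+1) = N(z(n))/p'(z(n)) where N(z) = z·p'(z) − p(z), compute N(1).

p'(z) = 2z − 2.
N(z) = z·p'(z) − p(z) = z·(2z − 2) − (z^2 − 2z + 2) = z^2 − 2.
N(1) = −1.

−1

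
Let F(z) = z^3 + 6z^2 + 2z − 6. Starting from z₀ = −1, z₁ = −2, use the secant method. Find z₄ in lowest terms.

F(−1) = −3, F(−2) = 6. z₂ = (−2) − 6·((−2) − (−1))/(6 − (−3)) = −4/3.
F(−2) = 6, F(−4/3) = −10/27. z₃ = (−4/3) − (−10/27)·((−4/3) − (−2))/((−10/27) − 6) = −59/43.
F(−4/3) = −10/27, F(−59/43) = −2505/79507. z₄ = (−59/43) − (−2505/79507)·((−59/43) − (−4/3))/((−2505/79507) − (−10/27)) = −200146/145487.

−200146/145487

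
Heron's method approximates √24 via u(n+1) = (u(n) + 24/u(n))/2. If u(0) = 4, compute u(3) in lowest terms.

u(1) = (4 + 24/4)/2 = 5.
u(2) = (5 + 24/5)/2 = 49/10.
u(3) = (49/10 + 24/(49/10))/2 = 4801/980.

4801/980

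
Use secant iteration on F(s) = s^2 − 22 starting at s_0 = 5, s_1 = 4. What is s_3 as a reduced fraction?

F(5) = 3, F(4) = −6. s_2 = 4 − (−6)·(4 − 5)/((−6) − 3) = 14/3.
F(4) = −6, F(14/3) = −2/9. s_3 = (14/3) − (−2/9)·((14/3) − 4)/((−2/9) − (−6)) = 61/13.

61/13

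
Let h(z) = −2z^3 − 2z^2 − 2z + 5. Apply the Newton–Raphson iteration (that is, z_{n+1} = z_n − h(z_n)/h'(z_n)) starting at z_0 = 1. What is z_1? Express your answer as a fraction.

h'(z) = −6z^2 − 4z − 2.
h(1) = −1, h'(1) = −12, so z_1 = 1 − (−1)/(−12) = 11/12.

11/12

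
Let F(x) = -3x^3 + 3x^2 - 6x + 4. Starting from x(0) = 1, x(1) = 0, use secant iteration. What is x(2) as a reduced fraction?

F(1) = -2, F(0) = 4. x(2) = 0 - 4·(0 - 1)/(4 - (-2)) = 2/3.

2/3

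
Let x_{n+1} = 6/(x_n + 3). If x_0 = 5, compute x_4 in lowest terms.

x_1 = 6/(5 + 3) = 3/4.
x_2 = 6/(3/4 + 3) = 8/5.
x_3 = 6/(8/5 + 3) = 30/23.
x_4 = 6/(30/23 + 3) = 46/33.

46/33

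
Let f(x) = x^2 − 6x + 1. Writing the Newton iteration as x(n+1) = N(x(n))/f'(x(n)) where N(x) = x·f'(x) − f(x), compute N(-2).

3

f'(x) = 2x − 6.
N(x) = x·f'(x) − f(x) = x·(2x − 6) − (x^2 − 6x + 1) = x^2 − 1.
N(-2) = 3.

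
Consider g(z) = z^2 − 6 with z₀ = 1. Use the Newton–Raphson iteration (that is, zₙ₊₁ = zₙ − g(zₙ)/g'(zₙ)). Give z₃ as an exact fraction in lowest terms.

g'(z) = 2z.
g(1) = −5, g'(1) = 2, so z₁ = 1 − (−5)/2 = 7/2.
g(7/2) = 25/4, g'(7/2) = 7, so z₂ = (7/2) − (25/4)/7 = 73/28.
g(73/28) = 625/784, g'(73/28) = 73/14, so z₃ = (73/28) − (625/784)/(73/14) = 10033/4088.

10033/4088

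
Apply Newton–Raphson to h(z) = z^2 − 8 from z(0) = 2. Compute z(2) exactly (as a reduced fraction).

h'(z) = 2z.
h(2) = −4, h'(2) = 4, so z(1) = 2 − (−4)/4 = 3.
h(3) = 1, h'(3) = 6, so z(2) = 3 − 1/6 = 17/6.

17/6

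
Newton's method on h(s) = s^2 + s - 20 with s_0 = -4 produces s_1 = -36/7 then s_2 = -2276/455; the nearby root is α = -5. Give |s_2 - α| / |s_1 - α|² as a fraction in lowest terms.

7/65

s_1 - α = -36/7 - (-5) = -36/7 + 5 = -1/7, so |s_1 - α| = 1/7.
s_2 - α = -2276/455 - (-5) = -2276/455 + 5 = -1/455, so |s_2 - α| = 1/455.
|s_1 - α|² = 1/49.
Ratio = (1/455) / (1/49) = 7/65.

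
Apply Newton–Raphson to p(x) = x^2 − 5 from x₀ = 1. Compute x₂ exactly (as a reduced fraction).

7/3

p'(x) = 2x.
p(1) = −4, p'(1) = 2, so x₁ = 1 − (−4)/2 = 3.
p(3) = 4, p'(3) = 6, so x₂ = 3 − 4/6 = 7/3.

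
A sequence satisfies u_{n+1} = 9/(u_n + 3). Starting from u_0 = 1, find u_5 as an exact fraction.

u_1 = 9/(1 + 3) = 9/4.
u_2 = 9/(9/4 + 3) = 12/7.
u_3 = 9/(12/7 + 3) = 21/11.
u_4 = 9/(21/11 + 3) = 11/6.
u_5 = 9/(11/6 + 3) = 54/29.

54/29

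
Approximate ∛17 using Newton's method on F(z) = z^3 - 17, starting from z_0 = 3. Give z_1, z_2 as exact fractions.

z_1 = 71/27, z_2 = 1050433/408321

F'(z) = 3z^2.
F(3) = 10, F'(3) = 27, so z_1 = 3 - 10/27 = 71/27.
F(71/27) = 23300/19683, F'(71/27) = 5041/243, so z_2 = (71/27) - (23300/19683)/(5041/243) = 1050433/408321.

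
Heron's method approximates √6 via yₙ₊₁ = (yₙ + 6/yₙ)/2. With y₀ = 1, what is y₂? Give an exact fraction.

y₁ = (1 + 6/1)/2 = 7/2.
y₂ = (7/2 + 6/(7/2))/2 = 73/28.

73/28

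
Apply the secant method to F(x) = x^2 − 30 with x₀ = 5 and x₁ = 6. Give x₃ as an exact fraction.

115/21

F(5) = −5, F(6) = 6. x₂ = 6 − 6·(6 − 5)/(6 − (−5)) = 60/11.
F(6) = 6, F(60/11) = −30/121. x₃ = (60/11) − (−30/121)·((60/11) − 6)/((−30/121) − 6) = 115/21.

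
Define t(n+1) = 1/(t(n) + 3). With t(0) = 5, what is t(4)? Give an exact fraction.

83/274

t(1) = 1/(5 + 3) = 1/8.
t(2) = 1/(1/8 + 3) = 8/25.
t(3) = 1/(8/25 + 3) = 25/83.
t(4) = 1/(25/83 + 3) = 83/274.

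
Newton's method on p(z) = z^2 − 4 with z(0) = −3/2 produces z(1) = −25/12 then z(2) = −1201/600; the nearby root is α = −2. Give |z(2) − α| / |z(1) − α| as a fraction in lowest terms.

z(1) − α = −25/12 − (−2) = −25/12 + 2 = −1/12, so |z(1) − α| = 1/12.
z(2) − α = −1201/600 − (−2) = −1201/600 + 2 = −1/600, so |z(2) − α| = 1/600.
Ratio = (1/600) / (1/12) = 1/50.

1/50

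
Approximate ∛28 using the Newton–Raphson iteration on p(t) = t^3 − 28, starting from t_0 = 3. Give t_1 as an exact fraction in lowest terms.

p'(t) = 3t^2.
p(3) = −1, p'(3) = 27, so t_1 = 3 − (−1)/27 = 82/27.

82/27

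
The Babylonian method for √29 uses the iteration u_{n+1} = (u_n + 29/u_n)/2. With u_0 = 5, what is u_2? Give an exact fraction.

u_1 = (5 + 29/5)/2 = 27/5.
u_2 = (27/5 + 29/(27/5))/2 = 727/135.

727/135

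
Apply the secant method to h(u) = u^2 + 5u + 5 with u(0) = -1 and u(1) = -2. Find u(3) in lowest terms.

-4/3

h(-1) = 1, h(-2) = -1. u(2) = (-2) - (-1)·((-2) - (-1))/((-1) - 1) = -3/2.
h(-2) = -1, h(-3/2) = -1/4. u(3) = (-3/2) - (-1/4)·((-3/2) - (-2))/((-1/4) - (-1)) = -4/3.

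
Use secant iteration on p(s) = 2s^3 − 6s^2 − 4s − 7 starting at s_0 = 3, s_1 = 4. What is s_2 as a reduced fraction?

p(3) = −19, p(4) = 9. s_2 = 4 − 9·(4 − 3)/(9 − (−19)) = 103/28.

103/28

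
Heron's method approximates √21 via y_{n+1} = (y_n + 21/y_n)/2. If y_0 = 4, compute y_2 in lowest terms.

2713/592

y_1 = (4 + 21/4)/2 = 37/8.
y_2 = (37/8 + 21/(37/8))/2 = 2713/592.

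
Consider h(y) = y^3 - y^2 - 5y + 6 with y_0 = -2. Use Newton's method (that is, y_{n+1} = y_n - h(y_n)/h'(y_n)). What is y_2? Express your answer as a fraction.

-16858/7315

h'(y) = 3y^2 - 2y - 5.
h(-2) = 4, h'(-2) = 11, so y_1 = (-2) - 4/11 = -26/11.
h(-26/11) = -1296/1331, h'(-26/11) = 1995/121, so y_2 = (-26/11) - (-1296/1331)/(1995/121) = -16858/7315.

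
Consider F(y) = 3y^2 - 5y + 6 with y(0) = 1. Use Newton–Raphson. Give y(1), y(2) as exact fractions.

F'(y) = 6y - 5.
F(1) = 4, F'(1) = 1, so y(1) = 1 - 4/1 = -3.
F(-3) = 48, F'(-3) = -23, so y(2) = (-3) - 48/(-23) = -21/23.

y(1) = -3, y(2) = -21/23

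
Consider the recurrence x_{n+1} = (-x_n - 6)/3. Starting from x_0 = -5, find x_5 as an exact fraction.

x_1 = (-(-5) - 6)/3 = -1/3.
x_2 = (-(-1/3) - 6)/3 = -17/9.
x_3 = (-(-17/9) - 6)/3 = -37/27.
x_4 = (-(-37/27) - 6)/3 = -125/81.
x_5 = (-(-125/81) - 6)/3 = -361/243.

-361/243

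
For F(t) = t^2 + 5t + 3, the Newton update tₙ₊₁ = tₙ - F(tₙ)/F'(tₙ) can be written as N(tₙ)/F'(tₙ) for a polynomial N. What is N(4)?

13

F'(t) = 2t + 5.
N(t) = t·F'(t) - F(t) = t·(2t + 5) - (t^2 + 5t + 3) = t^2 - 3.
N(4) = 13.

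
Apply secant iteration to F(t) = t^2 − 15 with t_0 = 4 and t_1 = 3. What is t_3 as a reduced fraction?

31/8

F(4) = 1, F(3) = −6. t_2 = 3 − (−6)·(3 − 4)/((−6) − 1) = 27/7.
F(3) = −6, F(27/7) = −6/49. t_3 = (27/7) − (−6/49)·((27/7) − 3)/((−6/49) − (−6)) = 31/8.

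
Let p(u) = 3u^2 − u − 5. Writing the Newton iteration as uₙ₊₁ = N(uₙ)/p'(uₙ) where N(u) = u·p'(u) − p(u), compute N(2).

17

p'(u) = 6u − 1.
N(u) = u·p'(u) − p(u) = u·(6u − 1) − (3u^2 − u − 5) = 3u^2 + 5.
N(2) = 17.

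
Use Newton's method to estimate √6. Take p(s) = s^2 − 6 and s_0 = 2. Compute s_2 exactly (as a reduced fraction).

49/20

p'(s) = 2s.
p(2) = −2, p'(2) = 4, so s_1 = 2 − (−2)/4 = 5/2.
p(5/2) = 1/4, p'(5/2) = 5, so s_2 = (5/2) − (1/4)/5 = 49/20.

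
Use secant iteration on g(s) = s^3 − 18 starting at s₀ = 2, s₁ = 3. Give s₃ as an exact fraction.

g(2) = −10, g(3) = 9. s₂ = 3 − 9·(3 − 2)/(9 − (−10)) = 48/19.
g(3) = 9, g(48/19) = −12870/6859. s₃ = (48/19) − (−12870/6859)·((48/19) − 3)/((−12870/6859) − 9) = 2402/921.

2402/921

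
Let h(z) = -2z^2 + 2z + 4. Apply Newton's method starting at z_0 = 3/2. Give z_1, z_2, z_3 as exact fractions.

z_1 = 17/8, z_2 = 417/208, z_3 = 260417/130208

h'(z) = -4z + 2.
h(3/2) = 5/2, h'(3/2) = -4, so z_1 = (3/2) - (5/2)/(-4) = 17/8.
h(17/8) = -25/32, h'(17/8) = -13/2, so z_2 = (17/8) - (-25/32)/(-13/2) = 417/208.
h(417/208) = -625/21632, h'(417/208) = -313/52, so z_3 = (417/208) - (-625/21632)/(-313/52) = 260417/130208.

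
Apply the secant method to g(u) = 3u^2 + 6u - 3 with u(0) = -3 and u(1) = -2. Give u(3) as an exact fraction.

-17/7

g(-3) = 6, g(-2) = -3. u(2) = (-2) - (-3)·((-2) - (-3))/((-3) - 6) = -7/3.
g(-2) = -3, g(-7/3) = -2/3. u(3) = (-7/3) - (-2/3)·((-7/3) - (-2))/((-2/3) - (-3)) = -17/7.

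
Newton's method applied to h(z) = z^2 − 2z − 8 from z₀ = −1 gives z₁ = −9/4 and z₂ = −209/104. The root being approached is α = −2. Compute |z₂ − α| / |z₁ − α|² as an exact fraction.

2/13

z₁ − α = −9/4 − (−2) = −9/4 + 2 = −1/4, so |z₁ − α| = 1/4.
z₂ − α = −209/104 − (−2) = −209/104 + 2 = −1/104, so |z₂ − α| = 1/104.
|z₁ − α|² = 1/16.
Ratio = (1/104) / (1/16) = 2/13.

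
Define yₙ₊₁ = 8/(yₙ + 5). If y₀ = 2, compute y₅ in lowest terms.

y₁ = 8/(2 + 5) = 8/7.
y₂ = 8/(8/7 + 5) = 56/43.
y₃ = 8/(56/43 + 5) = 344/271.
y₄ = 8/(344/271 + 5) = 2168/1699.
y₅ = 8/(2168/1699 + 5) = 13592/10663.

13592/10663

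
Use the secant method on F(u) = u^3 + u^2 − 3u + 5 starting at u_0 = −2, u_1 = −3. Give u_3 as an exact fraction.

−2521/921

F(−2) = 7, F(−3) = −4. u_2 = (−3) − (−4)·((−3) − (−2))/((−4) − 7) = −29/11.
F(−3) = −4, F(−29/11) = 2044/1331. u_3 = (−29/11) − (2044/1331)·((−29/11) − (−3))/((2044/1331) − (−4)) = −2521/921.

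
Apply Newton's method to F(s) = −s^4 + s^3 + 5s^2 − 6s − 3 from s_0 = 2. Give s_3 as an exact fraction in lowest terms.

433817/201184

F'(s) = −4s^3 + 3s^2 + 10s − 6.
F(2) = −3, F'(2) = −6, so s_1 = 2 − (−3)/(−6) = 3/2.
F(3/2) = −39/16, F'(3/2) = 9/4, so s_2 = (3/2) − (−39/16)/(9/4) = 31/12.
F(31/12) = −257725/20736, F'(31/12) = −6287/216, so s_3 = (31/12) − (−257725/20736)/(−6287/216) = 433817/201184.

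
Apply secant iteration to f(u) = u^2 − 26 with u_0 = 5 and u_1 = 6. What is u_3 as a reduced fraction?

311/61

f(5) = −1, f(6) = 10. u_2 = 6 − 10·(6 − 5)/(10 − (−1)) = 56/11.
f(6) = 10, f(56/11) = −10/121. u_3 = (56/11) − (−10/121)·((56/11) − 6)/((−10/121) − 10) = 311/61.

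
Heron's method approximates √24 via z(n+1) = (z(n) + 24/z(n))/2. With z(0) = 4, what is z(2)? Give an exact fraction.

z(1) = (4 + 24/4)/2 = 5.
z(2) = (5 + 24/5)/2 = 49/10.

49/10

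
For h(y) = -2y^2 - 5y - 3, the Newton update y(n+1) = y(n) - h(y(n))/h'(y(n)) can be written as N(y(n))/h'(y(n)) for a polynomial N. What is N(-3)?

h'(y) = -4y - 5.
N(y) = y·h'(y) - h(y) = y·(-4y - 5) - (-2y^2 - 5y - 3) = -2y^2 + 3.
N(-3) = -15.

-15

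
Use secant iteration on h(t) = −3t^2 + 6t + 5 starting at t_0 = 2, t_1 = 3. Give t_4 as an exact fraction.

603/229

h(2) = 5, h(3) = −4. t_2 = 3 − (−4)·(3 − 2)/((−4) − 5) = 23/9.
h(3) = −4, h(23/9) = 20/27. t_3 = (23/9) − (20/27)·((23/9) − 3)/((20/27) − (−4)) = 21/8.
h(23/9) = 20/27, h(21/8) = 5/64. t_4 = (21/8) − (5/64)·((21/8) − (23/9))/((5/64) − (20/27)) = 603/229.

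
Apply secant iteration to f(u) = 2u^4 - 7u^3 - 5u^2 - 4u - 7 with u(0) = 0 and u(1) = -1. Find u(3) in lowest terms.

-4795/5051

f(0) = -7, f(-1) = 1. u(2) = (-1) - 1·((-1) - 0)/(1 - (-7)) = -7/8.
f(-1) = 1, f(-7/8) = -3003/2048. u(3) = (-7/8) - (-3003/2048)·((-7/8) - (-1))/((-3003/2048) - 1) = -4795/5051.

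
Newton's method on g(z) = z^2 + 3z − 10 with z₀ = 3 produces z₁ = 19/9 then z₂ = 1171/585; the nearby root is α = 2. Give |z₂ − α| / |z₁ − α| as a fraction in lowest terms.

1/65

z₁ − α = 19/9 − 2 = 1/9, so |z₁ − α| = 1/9.
z₂ − α = 1171/585 − 2 = 1/585, so |z₂ − α| = 1/585.
Ratio = (1/585) / (1/9) = 1/65.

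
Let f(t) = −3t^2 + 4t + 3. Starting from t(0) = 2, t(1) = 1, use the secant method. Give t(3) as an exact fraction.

f(2) = −1, f(1) = 4. t(2) = 1 − 4·(1 − 2)/(4 − (−1)) = 9/5.
f(1) = 4, f(9/5) = 12/25. t(3) = (9/5) − (12/25)·((9/5) − 1)/((12/25) − 4) = 21/11.

21/11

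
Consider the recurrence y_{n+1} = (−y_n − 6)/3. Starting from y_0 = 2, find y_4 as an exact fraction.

−118/81

y_1 = (−2 − 6)/3 = −8/3.
y_2 = (−(−8/3) − 6)/3 = −10/9.
y_3 = (−(−10/9) − 6)/3 = −44/27.
y_4 = (−(−44/27) − 6)/3 = −118/81.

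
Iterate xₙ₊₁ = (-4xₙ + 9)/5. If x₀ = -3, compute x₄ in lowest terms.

-399/625

x₁ = (-4·(-3) + 9)/5 = 21/5.
x₂ = (-4·(21/5) + 9)/5 = -39/25.
x₃ = (-4·(-39/25) + 9)/5 = 381/125.
x₄ = (-4·(381/125) + 9)/5 = -399/625.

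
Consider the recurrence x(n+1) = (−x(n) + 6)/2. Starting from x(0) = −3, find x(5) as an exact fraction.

69/32

x(1) = (−(−3) + 6)/2 = 9/2.
x(2) = (−(9/2) + 6)/2 = 3/4.
x(3) = (−(3/4) + 6)/2 = 21/8.
x(4) = (−(21/8) + 6)/2 = 27/16.
x(5) = (−(27/16) + 6)/2 = 69/32.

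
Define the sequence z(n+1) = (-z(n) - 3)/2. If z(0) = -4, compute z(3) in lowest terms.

-5/8

z(1) = (-(-4) - 3)/2 = 1/2.
z(2) = (-(1/2) - 3)/2 = -7/4.
z(3) = (-(-7/4) - 3)/2 = -5/8.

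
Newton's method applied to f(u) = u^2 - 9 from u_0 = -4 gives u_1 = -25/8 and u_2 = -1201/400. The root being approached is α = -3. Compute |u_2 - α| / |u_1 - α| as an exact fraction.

1/50

u_1 - α = -25/8 - (-3) = -25/8 + 3 = -1/8, so |u_1 - α| = 1/8.
u_2 - α = -1201/400 - (-3) = -1201/400 + 3 = -1/400, so |u_2 - α| = 1/400.
Ratio = (1/400) / (1/8) = 1/50.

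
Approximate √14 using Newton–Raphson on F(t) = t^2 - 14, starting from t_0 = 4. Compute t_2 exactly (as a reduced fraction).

F'(t) = 2t.
F(4) = 2, F'(4) = 8, so t_1 = 4 - 2/8 = 15/4.
F(15/4) = 1/16, F'(15/4) = 15/2, so t_2 = (15/4) - (1/16)/(15/2) = 449/120.

449/120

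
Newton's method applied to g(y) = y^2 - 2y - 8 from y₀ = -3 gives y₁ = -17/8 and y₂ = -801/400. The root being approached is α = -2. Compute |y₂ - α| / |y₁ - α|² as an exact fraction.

y₁ - α = -17/8 - (-2) = -17/8 + 2 = -1/8, so |y₁ - α| = 1/8.
y₂ - α = -801/400 - (-2) = -801/400 + 2 = -1/400, so |y₂ - α| = 1/400.
|y₁ - α|² = 1/64.
Ratio = (1/400) / (1/64) = 4/25.

4/25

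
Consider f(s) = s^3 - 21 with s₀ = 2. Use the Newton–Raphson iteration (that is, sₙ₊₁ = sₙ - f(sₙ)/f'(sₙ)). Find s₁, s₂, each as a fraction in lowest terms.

f'(s) = 3s^2.
f(2) = -13, f'(2) = 12, so s₁ = 2 - (-13)/12 = 37/12.
f(37/12) = 14365/1728, f'(37/12) = 1369/48, so s₂ = (37/12) - (14365/1728)/(1369/48) = 68797/24642.

s₁ = 37/12, s₂ = 68797/24642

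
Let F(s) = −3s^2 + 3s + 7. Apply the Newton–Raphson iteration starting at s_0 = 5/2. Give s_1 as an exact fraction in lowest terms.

F'(s) = −6s + 3.
F(5/2) = −17/4, F'(5/2) = −12, so s_1 = (5/2) − (−17/4)/(−12) = 103/48.

103/48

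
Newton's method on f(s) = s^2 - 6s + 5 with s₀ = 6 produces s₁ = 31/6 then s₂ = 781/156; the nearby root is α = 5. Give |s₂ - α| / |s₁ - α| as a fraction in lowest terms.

s₁ - α = 31/6 - 5 = 1/6, so |s₁ - α| = 1/6.
s₂ - α = 781/156 - 5 = 1/156, so |s₂ - α| = 1/156.
Ratio = (1/156) / (1/6) = 1/26.

1/26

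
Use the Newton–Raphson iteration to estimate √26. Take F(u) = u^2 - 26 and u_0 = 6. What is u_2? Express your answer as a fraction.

F'(u) = 2u.
F(6) = 10, F'(6) = 12, so u_1 = 6 - 10/12 = 31/6.
F(31/6) = 25/36, F'(31/6) = 31/3, so u_2 = (31/6) - (25/36)/(31/3) = 1897/372.

1897/372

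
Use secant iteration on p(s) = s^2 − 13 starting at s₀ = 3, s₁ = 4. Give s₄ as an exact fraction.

p(3) = −4, p(4) = 3. s₂ = 4 − 3·(4 − 3)/(3 − (−4)) = 25/7.
p(4) = 3, p(25/7) = −12/49. s₃ = (25/7) − (−12/49)·((25/7) − 4)/((−12/49) − 3) = 191/53.
p(25/7) = −12/49, p(191/53) = −36/2809. s₄ = (191/53) − (−36/2809)·((191/53) − (25/7))/((−36/2809) − (−12/49)) = 4799/1331.

4799/1331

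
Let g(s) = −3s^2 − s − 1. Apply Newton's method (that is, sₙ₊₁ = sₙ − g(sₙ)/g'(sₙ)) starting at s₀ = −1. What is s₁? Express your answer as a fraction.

g'(s) = −6s − 1.
g(−1) = −3, g'(−1) = 5, so s₁ = (−1) − (−3)/5 = −2/5.

−2/5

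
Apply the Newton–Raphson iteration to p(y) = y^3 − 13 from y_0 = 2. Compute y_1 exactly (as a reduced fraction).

29/12

p'(y) = 3y^2.
p(2) = −5, p'(2) = 12, so y_1 = 2 − (−5)/12 = 29/12.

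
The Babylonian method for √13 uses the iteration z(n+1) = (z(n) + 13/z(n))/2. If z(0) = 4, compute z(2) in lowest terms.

z(1) = (4 + 13/4)/2 = 29/8.
z(2) = (29/8 + 13/(29/8))/2 = 1673/464.

1673/464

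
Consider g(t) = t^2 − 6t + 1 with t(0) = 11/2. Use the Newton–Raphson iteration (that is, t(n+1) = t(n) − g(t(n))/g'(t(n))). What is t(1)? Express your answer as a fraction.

g'(t) = 2t − 6.
g(11/2) = −7/4, g'(11/2) = 5, so t(1) = (11/2) − (−7/4)/5 = 117/20.

117/20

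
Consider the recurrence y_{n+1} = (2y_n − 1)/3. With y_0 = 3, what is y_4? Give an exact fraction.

y_1 = (2·3 − 1)/3 = 5/3.
y_2 = (2·(5/3) − 1)/3 = 7/9.
y_3 = (2·(7/9) − 1)/3 = 5/27.
y_4 = (2·(5/27) − 1)/3 = −17/81.

−17/81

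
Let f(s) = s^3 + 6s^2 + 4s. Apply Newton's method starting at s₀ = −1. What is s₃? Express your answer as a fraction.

−995104/1302605

f'(s) = 3s^2 + 12s + 4.
f(−1) = 1, f'(−1) = −5, so s₁ = (−1) − 1/(−5) = −4/5.
f(−4/5) = 16/125, f'(−4/5) = −92/25, so s₂ = (−4/5) − (16/125)/(−92/25) = −88/115.
f(−88/115) = 6688/1520875, f'(−88/115) = −45308/13225, so s₃ = (−88/115) − (6688/1520875)/(−45308/13225) = −995104/1302605.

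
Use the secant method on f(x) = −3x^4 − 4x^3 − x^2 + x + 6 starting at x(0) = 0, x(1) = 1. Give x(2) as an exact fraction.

f(0) = 6, f(1) = −1. x(2) = 1 − (−1)·(1 − 0)/((−1) − 6) = 6/7.

6/7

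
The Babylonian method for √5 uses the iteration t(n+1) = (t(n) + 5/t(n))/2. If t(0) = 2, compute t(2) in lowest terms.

t(1) = (2 + 5/2)/2 = 9/4.
t(2) = (9/4 + 5/(9/4))/2 = 161/72.

161/72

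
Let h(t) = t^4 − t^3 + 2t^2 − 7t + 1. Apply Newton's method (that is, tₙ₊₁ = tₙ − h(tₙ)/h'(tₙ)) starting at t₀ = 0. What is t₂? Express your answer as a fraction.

1157/7777

h'(t) = 4t^3 − 3t^2 + 4t − 7.
h(0) = 1, h'(0) = −7, so t₁ = 0 − 1/(−7) = 1/7.
h(1/7) = 92/2401, h'(1/7) = −2222/343, so t₂ = (1/7) − (92/2401)/(−2222/343) = 1157/7777.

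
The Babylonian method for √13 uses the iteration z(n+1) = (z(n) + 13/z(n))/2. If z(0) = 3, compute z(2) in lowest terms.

119/33

z(1) = (3 + 13/3)/2 = 11/3.
z(2) = (11/3 + 13/(11/3))/2 = 119/33.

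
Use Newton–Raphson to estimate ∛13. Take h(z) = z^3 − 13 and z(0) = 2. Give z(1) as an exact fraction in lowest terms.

29/12

h'(z) = 3z^2.
h(2) = −5, h'(2) = 12, so z(1) = 2 − (−5)/12 = 29/12.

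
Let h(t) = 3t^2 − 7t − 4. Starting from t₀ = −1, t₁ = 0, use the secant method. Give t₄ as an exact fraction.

h(−1) = 6, h(0) = −4. t₂ = 0 − (−4)·(0 − (−1))/((−4) − 6) = −2/5.
h(0) = −4, h(−2/5) = −18/25. t₃ = (−2/5) − (−18/25)·((−2/5) − 0)/((−18/25) − (−4)) = −20/41.
h(−2/5) = −18/25, h(−20/41) = 216/1681. t₄ = (−20/41) − (216/1681)·((−20/41) − (−2/5))/((216/1681) − (−18/25)) = −940/1981.

−940/1981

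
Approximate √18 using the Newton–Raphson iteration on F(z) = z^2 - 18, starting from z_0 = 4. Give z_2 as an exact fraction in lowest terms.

577/136

F'(z) = 2z.
F(4) = -2, F'(4) = 8, so z_1 = 4 - (-2)/8 = 17/4.
F(17/4) = 1/16, F'(17/4) = 17/2, so z_2 = (17/4) - (1/16)/(17/2) = 577/136.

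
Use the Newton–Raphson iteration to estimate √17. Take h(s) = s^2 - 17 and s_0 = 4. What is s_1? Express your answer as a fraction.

33/8

h'(s) = 2s.
h(4) = -1, h'(4) = 8, so s_1 = 4 - (-1)/8 = 33/8.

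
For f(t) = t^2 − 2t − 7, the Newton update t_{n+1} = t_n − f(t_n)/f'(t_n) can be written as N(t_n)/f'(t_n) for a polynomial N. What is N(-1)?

f'(t) = 2t − 2.
N(t) = t·f'(t) − f(t) = t·(2t − 2) − (t^2 − 2t − 7) = t^2 + 7.
N(-1) = 8.

8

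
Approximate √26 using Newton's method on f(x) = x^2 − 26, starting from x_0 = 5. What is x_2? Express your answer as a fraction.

f'(x) = 2x.
f(5) = −1, f'(5) = 10, so x_1 = 5 − (−1)/10 = 51/10.
f(51/10) = 1/100, f'(51/10) = 51/5, so x_2 = (51/10) − (1/100)/(51/5) = 5201/1020.

5201/1020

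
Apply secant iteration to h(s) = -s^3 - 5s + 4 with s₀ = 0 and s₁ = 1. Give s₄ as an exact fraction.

42982/59353

h(0) = 4, h(1) = -2. s₂ = 1 - (-2)·(1 - 0)/((-2) - 4) = 2/3.
h(1) = -2, h(2/3) = 10/27. s₃ = (2/3) - (10/27)·((2/3) - 1)/((10/27) - (-2)) = 23/32.
h(2/3) = 10/27, h(23/32) = 1145/32768. s₄ = (23/32) - (1145/32768)·((23/32) - (2/3))/((1145/32768) - (10/27)) = 42982/59353.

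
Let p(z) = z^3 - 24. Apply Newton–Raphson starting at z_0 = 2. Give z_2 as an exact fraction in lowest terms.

662/225

p'(z) = 3z^2.
p(2) = -16, p'(2) = 12, so z_1 = 2 - (-16)/12 = 10/3.
p(10/3) = 352/27, p'(10/3) = 100/3, so z_2 = (10/3) - (352/27)/(100/3) = 662/225.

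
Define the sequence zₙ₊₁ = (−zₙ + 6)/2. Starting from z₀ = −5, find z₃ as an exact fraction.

z₁ = (−(−5) + 6)/2 = 11/2.
z₂ = (−(11/2) + 6)/2 = 1/4.
z₃ = (−(1/4) + 6)/2 = 23/8.

23/8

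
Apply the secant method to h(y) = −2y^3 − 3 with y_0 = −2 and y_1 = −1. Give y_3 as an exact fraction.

h(−2) = 13, h(−1) = −1. y_2 = (−1) − (−1)·((−1) − (−2))/((−1) − 13) = −15/14.
h(−1) = −1, h(−15/14) = −741/1372. y_3 = (−15/14) − (−741/1372)·((−15/14) − (−1))/((−741/1372) − (−1)) = −729/631.

−729/631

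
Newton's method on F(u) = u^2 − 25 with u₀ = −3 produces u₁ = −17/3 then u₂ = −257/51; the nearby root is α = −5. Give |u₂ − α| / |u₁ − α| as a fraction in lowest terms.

u₁ − α = −17/3 − (−5) = −17/3 + 5 = −2/3, so |u₁ − α| = 2/3.
u₂ − α = −257/51 − (−5) = −257/51 + 5 = −2/51, so |u₂ − α| = 2/51.
Ratio = (2/51) / (2/3) = 1/17.

1/17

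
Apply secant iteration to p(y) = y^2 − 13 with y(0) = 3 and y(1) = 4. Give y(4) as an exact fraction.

4799/1331

p(3) = −4, p(4) = 3. y(2) = 4 − 3·(4 − 3)/(3 − (−4)) = 25/7.
p(4) = 3, p(25/7) = −12/49. y(3) = (25/7) − (−12/49)·((25/7) − 4)/((−12/49) − 3) = 191/53.
p(25/7) = −12/49, p(191/53) = −36/2809. y(4) = (191/53) − (−36/2809)·((191/53) − (25/7))/((−36/2809) − (−12/49)) = 4799/1331.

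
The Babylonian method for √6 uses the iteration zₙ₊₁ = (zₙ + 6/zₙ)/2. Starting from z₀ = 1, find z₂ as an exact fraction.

73/28

z₁ = (1 + 6/1)/2 = 7/2.
z₂ = (7/2 + 6/(7/2))/2 = 73/28.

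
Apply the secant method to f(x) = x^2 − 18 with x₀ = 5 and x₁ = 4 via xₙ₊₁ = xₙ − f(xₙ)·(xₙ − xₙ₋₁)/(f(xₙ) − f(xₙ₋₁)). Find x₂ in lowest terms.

38/9

f(5) = 7, f(4) = −2. x₂ = 4 − (−2)·(4 − 5)/((−2) − 7) = 38/9.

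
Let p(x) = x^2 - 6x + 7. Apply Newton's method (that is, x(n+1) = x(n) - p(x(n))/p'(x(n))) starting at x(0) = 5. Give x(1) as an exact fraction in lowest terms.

p'(x) = 2x - 6.
p(5) = 2, p'(5) = 4, so x(1) = 5 - 2/4 = 9/2.

9/2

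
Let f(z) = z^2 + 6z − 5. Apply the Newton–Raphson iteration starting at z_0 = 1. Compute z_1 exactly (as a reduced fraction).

3/4

f'(z) = 2z + 6.
f(1) = 2, f'(1) = 8, so z_1 = 1 − 2/8 = 3/4.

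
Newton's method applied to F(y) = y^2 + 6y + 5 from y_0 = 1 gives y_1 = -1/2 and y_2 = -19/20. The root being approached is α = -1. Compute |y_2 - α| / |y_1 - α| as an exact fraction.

1/10

y_1 - α = -1/2 - (-1) = -1/2 + 1 = 1/2, so |y_1 - α| = 1/2.
y_2 - α = -19/20 - (-1) = -19/20 + 1 = 1/20, so |y_2 - α| = 1/20.
Ratio = (1/20) / (1/2) = 1/10.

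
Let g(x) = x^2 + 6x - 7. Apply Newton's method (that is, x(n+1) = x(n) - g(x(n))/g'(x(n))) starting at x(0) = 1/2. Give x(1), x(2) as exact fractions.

x(1) = 29/28, x(2) = 6329/6328

g'(x) = 2x + 6.
g(1/2) = -15/4, g'(1/2) = 7, so x(1) = (1/2) - (-15/4)/7 = 29/28.
g(29/28) = 225/784, g'(29/28) = 113/14, so x(2) = (29/28) - (225/784)/(113/14) = 6329/6328.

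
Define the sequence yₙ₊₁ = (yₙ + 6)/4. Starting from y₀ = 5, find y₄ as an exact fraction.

y₁ = (5 + 6)/4 = 11/4.
y₂ = ((11/4) + 6)/4 = 35/16.
y₃ = ((35/16) + 6)/4 = 131/64.
y₄ = ((131/64) + 6)/4 = 515/256.

515/256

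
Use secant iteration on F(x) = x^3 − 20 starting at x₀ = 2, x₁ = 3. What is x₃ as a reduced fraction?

F(2) = −12, F(3) = 7. x₂ = 3 − 7·(3 − 2)/(7 − (−12)) = 50/19.
F(3) = 7, F(50/19) = −12180/6859. x₃ = (50/19) − (−12180/6859)·((50/19) − 3)/((−12180/6859) − 7) = 23270/8599.

23270/8599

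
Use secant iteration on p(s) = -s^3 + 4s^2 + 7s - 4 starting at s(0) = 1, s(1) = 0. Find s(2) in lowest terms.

p(1) = 6, p(0) = -4. s(2) = 0 - (-4)·(0 - 1)/((-4) - 6) = 2/5.

2/5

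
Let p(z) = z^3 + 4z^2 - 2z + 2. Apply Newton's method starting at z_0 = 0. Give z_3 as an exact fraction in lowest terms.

p'(z) = 3z^2 + 8z - 2.
p(0) = 2, p'(0) = -2, so z_1 = 0 - 2/(-2) = 1.
p(1) = 5, p'(1) = 9, so z_2 = 1 - 5/9 = 4/9.
p(4/9) = 1450/729, p'(4/9) = 58/27, so z_3 = (4/9) - (1450/729)/(58/27) = -13/27.

-13/27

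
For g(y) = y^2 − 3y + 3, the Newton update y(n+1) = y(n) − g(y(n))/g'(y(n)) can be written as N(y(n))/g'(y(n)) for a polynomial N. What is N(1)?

g'(y) = 2y − 3.
N(y) = y·g'(y) − g(y) = y·(2y − 3) − (y^2 − 3y + 3) = y^2 − 3.
N(1) = −2.

−2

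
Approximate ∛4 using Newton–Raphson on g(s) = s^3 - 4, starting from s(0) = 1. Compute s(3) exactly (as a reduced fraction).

g'(s) = 3s^2.
g(1) = -3, g'(1) = 3, so s(1) = 1 - (-3)/3 = 2.
g(2) = 4, g'(2) = 12, so s(2) = 2 - 4/12 = 5/3.
g(5/3) = 17/27, g'(5/3) = 25/3, so s(3) = (5/3) - (17/27)/(25/3) = 358/225.

358/225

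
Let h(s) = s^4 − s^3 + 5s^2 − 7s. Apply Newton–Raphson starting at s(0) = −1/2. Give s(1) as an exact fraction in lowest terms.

−27/212

h'(s) = 4s^3 − 3s^2 + 10s − 7.
h(−1/2) = 79/16, h'(−1/2) = −53/4, so s(1) = (−1/2) − (79/16)/(−53/4) = −27/212.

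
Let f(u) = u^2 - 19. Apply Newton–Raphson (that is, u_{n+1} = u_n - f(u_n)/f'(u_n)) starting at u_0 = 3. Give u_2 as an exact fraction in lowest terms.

f'(u) = 2u.
f(3) = -10, f'(3) = 6, so u_1 = 3 - (-10)/6 = 14/3.
f(14/3) = 25/9, f'(14/3) = 28/3, so u_2 = (14/3) - (25/9)/(28/3) = 367/84.

367/84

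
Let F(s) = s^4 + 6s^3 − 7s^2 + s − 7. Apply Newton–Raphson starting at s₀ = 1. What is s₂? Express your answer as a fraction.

F'(s) = 4s^3 + 18s^2 − 14s + 1.
F(1) = −6, F'(1) = 9, so s₁ = 1 − (−6)/9 = 5/3.
F(5/3) = 868/81, F'(5/3) = 1247/27, so s₂ = (5/3) − (868/81)/(1247/27) = 1789/1247.

1789/1247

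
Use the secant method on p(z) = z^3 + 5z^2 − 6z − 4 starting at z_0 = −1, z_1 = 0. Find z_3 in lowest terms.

−25/49

p(−1) = 6, p(0) = −4. z_2 = 0 − (−4)·(0 − (−1))/((−4) − 6) = −2/5.
p(0) = −4, p(−2/5) = −108/125. z_3 = (−2/5) − (−108/125)·((−2/5) − 0)/((−108/125) − (−4)) = −25/49.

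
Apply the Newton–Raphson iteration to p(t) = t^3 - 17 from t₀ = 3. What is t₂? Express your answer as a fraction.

1050433/408321

p'(t) = 3t^2.
p(3) = 10, p'(3) = 27, so t₁ = 3 - 10/27 = 71/27.
p(71/27) = 23300/19683, p'(71/27) = 5041/243, so t₂ = (71/27) - (23300/19683)/(5041/243) = 1050433/408321.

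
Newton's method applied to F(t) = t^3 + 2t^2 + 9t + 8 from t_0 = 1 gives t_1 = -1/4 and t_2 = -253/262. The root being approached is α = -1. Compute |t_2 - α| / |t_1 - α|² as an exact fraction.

8/131

t_1 - α = -1/4 - (-1) = -1/4 + 1 = 3/4, so |t_1 - α| = 3/4.
t_2 - α = -253/262 - (-1) = -253/262 + 1 = 9/262, so |t_2 - α| = 9/262.
|t_1 - α|² = 9/16.
Ratio = (9/262) / (9/16) = 8/131.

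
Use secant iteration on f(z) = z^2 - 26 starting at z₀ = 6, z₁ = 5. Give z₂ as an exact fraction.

f(6) = 10, f(5) = -1. z₂ = 5 - (-1)·(5 - 6)/((-1) - 10) = 56/11.

56/11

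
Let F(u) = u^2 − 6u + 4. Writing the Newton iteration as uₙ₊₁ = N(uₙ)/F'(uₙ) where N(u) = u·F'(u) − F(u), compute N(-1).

−3

F'(u) = 2u − 6.
N(u) = u·F'(u) − F(u) = u·(2u − 6) − (u^2 − 6u + 4) = u^2 − 4.
N(-1) = −3.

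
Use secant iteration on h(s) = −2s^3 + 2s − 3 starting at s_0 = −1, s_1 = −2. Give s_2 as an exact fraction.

h(−1) = −3, h(−2) = 9. s_2 = (−2) − 9·((−2) − (−1))/(9 − (−3)) = −5/4.

−5/4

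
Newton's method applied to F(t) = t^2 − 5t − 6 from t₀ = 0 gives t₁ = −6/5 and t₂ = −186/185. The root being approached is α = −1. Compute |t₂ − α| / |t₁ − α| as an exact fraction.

t₁ − α = −6/5 − (−1) = −6/5 + 1 = −1/5, so |t₁ − α| = 1/5.
t₂ − α = −186/185 − (−1) = −186/185 + 1 = −1/185, so |t₂ − α| = 1/185.
Ratio = (1/185) / (1/5) = 1/37.

1/37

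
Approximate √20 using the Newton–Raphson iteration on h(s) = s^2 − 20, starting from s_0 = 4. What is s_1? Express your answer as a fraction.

h'(s) = 2s.
h(4) = −4, h'(4) = 8, so s_1 = 4 − (−4)/8 = 9/2.

9/2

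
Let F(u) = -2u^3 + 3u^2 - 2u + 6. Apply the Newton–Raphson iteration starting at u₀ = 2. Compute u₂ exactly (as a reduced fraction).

F'(u) = -6u^2 + 6u - 2.
F(2) = -2, F'(2) = -14, so u₁ = 2 - (-2)/(-14) = 13/7.
F(13/7) = -61/343, F'(13/7) = -566/49, so u₂ = (13/7) - (-61/343)/(-566/49) = 7297/3962.

7297/3962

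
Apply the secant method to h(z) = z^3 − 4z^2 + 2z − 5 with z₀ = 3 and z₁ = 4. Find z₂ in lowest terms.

h(3) = −8, h(4) = 3. z₂ = 4 − 3·(4 − 3)/(3 − (−8)) = 41/11.

41/11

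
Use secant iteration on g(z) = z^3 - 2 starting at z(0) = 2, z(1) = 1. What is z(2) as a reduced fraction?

g(2) = 6, g(1) = -1. z(2) = 1 - (-1)·(1 - 2)/((-1) - 6) = 8/7.

8/7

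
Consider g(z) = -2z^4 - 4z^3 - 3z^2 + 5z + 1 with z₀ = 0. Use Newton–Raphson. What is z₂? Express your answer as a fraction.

-222/1205

g'(z) = -8z^3 - 12z^2 - 6z + 5.
g(0) = 1, g'(0) = 5, so z₁ = 0 - 1/5 = -1/5.
g(-1/5) = -57/625, g'(-1/5) = 723/125, so z₂ = (-1/5) - (-57/625)/(723/125) = -222/1205.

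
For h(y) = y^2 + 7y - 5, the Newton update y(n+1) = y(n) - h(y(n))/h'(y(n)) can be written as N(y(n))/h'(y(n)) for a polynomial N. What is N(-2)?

h'(y) = 2y + 7.
N(y) = y·h'(y) - h(y) = y·(2y + 7) - (y^2 + 7y - 5) = y^2 + 5.
N(-2) = 9.

9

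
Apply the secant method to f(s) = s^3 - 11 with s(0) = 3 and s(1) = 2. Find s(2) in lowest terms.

41/19

f(3) = 16, f(2) = -3. s(2) = 2 - (-3)·(2 - 3)/((-3) - 16) = 41/19.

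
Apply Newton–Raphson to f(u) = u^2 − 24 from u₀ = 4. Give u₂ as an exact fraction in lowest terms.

f'(u) = 2u.
f(4) = −8, f'(4) = 8, so u₁ = 4 − (−8)/8 = 5.
f(5) = 1, f'(5) = 10, so u₂ = 5 − 1/10 = 49/10.

49/10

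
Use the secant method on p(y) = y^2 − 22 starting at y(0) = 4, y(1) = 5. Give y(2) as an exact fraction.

p(4) = −6, p(5) = 3. y(2) = 5 − 3·(5 − 4)/(3 − (−6)) = 14/3.

14/3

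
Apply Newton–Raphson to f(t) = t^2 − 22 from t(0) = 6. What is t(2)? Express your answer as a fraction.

1633/348

f'(t) = 2t.
f(6) = 14, f'(6) = 12, so t(1) = 6 − 14/12 = 29/6.
f(29/6) = 49/36, f'(29/6) = 29/3, so t(2) = (29/6) − (49/36)/(29/3) = 1633/348.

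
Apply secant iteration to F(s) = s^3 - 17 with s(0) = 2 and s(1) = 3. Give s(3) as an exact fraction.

20801/8137

F(2) = -9, F(3) = 10. s(2) = 3 - 10·(3 - 2)/(10 - (-9)) = 47/19.
F(3) = 10, F(47/19) = -12780/6859. s(3) = (47/19) - (-12780/6859)·((47/19) - 3)/((-12780/6859) - 10) = 20801/8137.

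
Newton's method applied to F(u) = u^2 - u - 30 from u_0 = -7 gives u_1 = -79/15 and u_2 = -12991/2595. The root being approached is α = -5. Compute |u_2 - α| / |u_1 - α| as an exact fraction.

u_1 - α = -79/15 - (-5) = -79/15 + 5 = -4/15, so |u_1 - α| = 4/15.
u_2 - α = -12991/2595 - (-5) = -12991/2595 + 5 = -16/2595, so |u_2 - α| = 16/2595.
Ratio = (16/2595) / (4/15) = 4/173.

4/173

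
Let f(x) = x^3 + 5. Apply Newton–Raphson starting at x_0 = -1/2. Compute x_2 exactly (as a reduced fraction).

-691/147

f'(x) = 3x^2.
f(-1/2) = 39/8, f'(-1/2) = 3/4, so x_1 = (-1/2) - (39/8)/(3/4) = -7.
f(-7) = -338, f'(-7) = 147, so x_2 = (-7) - (-338)/147 = -691/147.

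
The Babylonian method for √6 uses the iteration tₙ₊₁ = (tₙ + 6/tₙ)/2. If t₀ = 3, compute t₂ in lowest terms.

t₁ = (3 + 6/3)/2 = 5/2.
t₂ = (5/2 + 6/(5/2))/2 = 49/20.

49/20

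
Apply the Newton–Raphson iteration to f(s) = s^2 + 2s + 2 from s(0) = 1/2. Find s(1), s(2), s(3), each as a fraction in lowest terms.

f'(s) = 2s + 2.
f(1/2) = 13/4, f'(1/2) = 3, so s(1) = (1/2) − (13/4)/3 = −7/12.
f(−7/12) = 169/144, f'(−7/12) = 5/6, so s(2) = (−7/12) − (169/144)/(5/6) = −239/120.
f(−239/120) = 28561/14400, f'(−239/120) = −119/60, so s(3) = (−239/120) − (28561/14400)/(−119/60) = −28321/28560.

s(1) = −7/12, s(2) = −239/120, s(3) = −28321/28560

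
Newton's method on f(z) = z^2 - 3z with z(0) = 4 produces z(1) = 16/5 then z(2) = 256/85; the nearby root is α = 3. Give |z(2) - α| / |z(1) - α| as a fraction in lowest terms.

1/17

z(1) - α = 16/5 - 3 = 1/5, so |z(1) - α| = 1/5.
z(2) - α = 256/85 - 3 = 1/85, so |z(2) - α| = 1/85.
Ratio = (1/85) / (1/5) = 1/17.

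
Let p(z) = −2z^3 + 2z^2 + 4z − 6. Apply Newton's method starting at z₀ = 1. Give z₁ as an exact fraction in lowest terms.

p'(z) = −6z^2 + 4z + 4.
p(1) = −2, p'(1) = 2, so z₁ = 1 − (−2)/2 = 2.

2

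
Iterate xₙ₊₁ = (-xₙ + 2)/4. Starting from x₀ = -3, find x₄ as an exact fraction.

x₁ = (-(-3) + 2)/4 = 5/4.
x₂ = (-(5/4) + 2)/4 = 3/16.
x₃ = (-(3/16) + 2)/4 = 29/64.
x₄ = (-(29/64) + 2)/4 = 99/256.

99/256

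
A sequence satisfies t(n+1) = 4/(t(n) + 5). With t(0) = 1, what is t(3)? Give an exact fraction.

68/97

t(1) = 4/(1 + 5) = 2/3.
t(2) = 4/(2/3 + 5) = 12/17.
t(3) = 4/(12/17 + 5) = 68/97.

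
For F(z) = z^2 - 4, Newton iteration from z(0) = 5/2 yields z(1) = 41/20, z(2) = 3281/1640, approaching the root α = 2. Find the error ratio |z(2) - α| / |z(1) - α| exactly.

1/82

z(1) - α = 41/20 - 2 = 1/20, so |z(1) - α| = 1/20.
z(2) - α = 3281/1640 - 2 = 1/1640, so |z(2) - α| = 1/1640.
Ratio = (1/1640) / (1/20) = 1/82.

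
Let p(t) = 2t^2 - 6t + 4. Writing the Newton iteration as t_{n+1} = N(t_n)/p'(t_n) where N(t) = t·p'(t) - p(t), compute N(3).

14

p'(t) = 4t - 6.
N(t) = t·p'(t) - p(t) = t·(4t - 6) - (2t^2 - 6t + 4) = 2t^2 - 4.
N(3) = 14.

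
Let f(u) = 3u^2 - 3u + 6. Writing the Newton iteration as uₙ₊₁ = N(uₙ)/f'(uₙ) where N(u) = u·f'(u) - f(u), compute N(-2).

6

f'(u) = 6u - 3.
N(u) = u·f'(u) - f(u) = u·(6u - 3) - (3u^2 - 3u + 6) = 3u^2 - 6.
N(-2) = 6.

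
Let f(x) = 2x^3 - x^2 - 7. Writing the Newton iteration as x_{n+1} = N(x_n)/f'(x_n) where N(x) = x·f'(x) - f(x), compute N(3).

106

f'(x) = 6x^2 - 2x.
N(x) = x·f'(x) - f(x) = x·(6x^2 - 2x) - (2x^3 - x^2 - 7) = 4x^3 - x^2 + 7.
N(3) = 106.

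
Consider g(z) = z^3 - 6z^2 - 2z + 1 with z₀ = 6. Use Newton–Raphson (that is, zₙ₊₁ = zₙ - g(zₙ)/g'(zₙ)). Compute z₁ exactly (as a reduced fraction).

g'(z) = 3z^2 - 12z - 2.
g(6) = -11, g'(6) = 34, so z₁ = 6 - (-11)/34 = 215/34.

215/34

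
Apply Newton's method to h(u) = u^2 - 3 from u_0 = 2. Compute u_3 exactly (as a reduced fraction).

h'(u) = 2u.
h(2) = 1, h'(2) = 4, so u_1 = 2 - 1/4 = 7/4.
h(7/4) = 1/16, h'(7/4) = 7/2, so u_2 = (7/4) - (1/16)/(7/2) = 97/56.
h(97/56) = 1/3136, h'(97/56) = 97/28, so u_3 = (97/56) - (1/3136)/(97/28) = 18817/10864.

18817/10864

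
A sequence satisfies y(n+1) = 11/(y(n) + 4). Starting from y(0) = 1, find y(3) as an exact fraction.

341/179

y(1) = 11/(1 + 4) = 11/5.
y(2) = 11/(11/5 + 4) = 55/31.
y(3) = 11/(55/31 + 4) = 341/179.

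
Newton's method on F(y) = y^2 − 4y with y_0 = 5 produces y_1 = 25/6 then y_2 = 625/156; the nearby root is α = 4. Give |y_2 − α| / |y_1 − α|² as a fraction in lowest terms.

y_1 − α = 25/6 − 4 = 1/6, so |y_1 − α| = 1/6.
y_2 − α = 625/156 − 4 = 1/156, so |y_2 − α| = 1/156.
|y_1 − α|² = 1/36.
Ratio = (1/156) / (1/36) = 3/13.

3/13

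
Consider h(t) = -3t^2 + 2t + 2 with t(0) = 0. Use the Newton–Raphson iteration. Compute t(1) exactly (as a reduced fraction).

h'(t) = -6t + 2.
h(0) = 2, h'(0) = 2, so t(1) = 0 - 2/2 = -1.

-1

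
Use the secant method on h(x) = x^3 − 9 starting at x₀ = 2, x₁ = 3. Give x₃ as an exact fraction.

1609/777

h(2) = −1, h(3) = 18. x₂ = 3 − 18·(3 − 2)/(18 − (−1)) = 39/19.
h(3) = 18, h(39/19) = −2412/6859. x₃ = (39/19) − (−2412/6859)·((39/19) − 3)/((−2412/6859) − 18) = 1609/777.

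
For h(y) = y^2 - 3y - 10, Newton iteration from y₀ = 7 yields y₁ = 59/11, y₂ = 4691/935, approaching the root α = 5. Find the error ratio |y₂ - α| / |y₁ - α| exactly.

4/85

y₁ - α = 59/11 - 5 = 4/11, so |y₁ - α| = 4/11.
y₂ - α = 4691/935 - 5 = 16/935, so |y₂ - α| = 16/935.
Ratio = (16/935) / (4/11) = 4/85.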